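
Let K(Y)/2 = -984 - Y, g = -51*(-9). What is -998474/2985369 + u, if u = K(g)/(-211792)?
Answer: -101426515237/316138635624 ≈ -0.32083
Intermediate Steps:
g = 459
K(Y) = -1968 - 2*Y (K(Y) = 2*(-984 - Y) = -1968 - 2*Y)
u = 1443/105896 (u = (-1968 - 2*459)/(-211792) = (-1968 - 918)*(-1/211792) = -2886*(-1/211792) = 1443/105896 ≈ 0.013627)
-998474/2985369 + u = -998474/2985369 + 1443/105896 = -101426515237/316138635624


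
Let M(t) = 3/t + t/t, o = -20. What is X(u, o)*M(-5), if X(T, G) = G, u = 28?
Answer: -8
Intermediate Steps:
M(t) = 1 + 3/t (M(t) = 3/t + 1 = 1 + 3/t)
X(u, o)*M(-5) = -20*(3 - 5)/(-5) = -(-4)*(-2) = -20*⅖ = -8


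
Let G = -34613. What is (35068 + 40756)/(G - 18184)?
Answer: -75824/52797 ≈ -1.4361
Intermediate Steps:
(35068 + 40756)/(G - 18184) = (35068 + 40756)/(-34613 - 18184) = 75824/(-52797) = 75824*(-1/52797) = -75824/52797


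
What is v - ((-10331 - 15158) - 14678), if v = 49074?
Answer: 89241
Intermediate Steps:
v - ((-10331 - 15158) - 14678) = 49074 - ((-10331 - 15158) - 14678) = 49074 - (-25489 - 14678) = 49074 - 1*(-40167) = 49074 + 40167 = 89241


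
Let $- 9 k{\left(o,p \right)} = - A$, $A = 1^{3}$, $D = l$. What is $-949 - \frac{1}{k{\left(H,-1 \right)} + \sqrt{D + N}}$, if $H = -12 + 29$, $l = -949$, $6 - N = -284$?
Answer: $\frac{- 8541 \sqrt{659} + 958 i}{- i + 9 \sqrt{659}} \approx -949.0 + 0.038954 i$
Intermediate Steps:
$N = 290$ ($N = 6 - -284 = 6 + 284 = 290$)
$D = -949$
$H = 17$
$A = 1$
$k{\left(o,p \right)} = \frac{1}{9}$ ($k{\left(o,p \right)} = - \frac{\left(-1\right) 1}{9} = \left(- \frac{1}{9}\right) \left(-1\right) = \frac{1}{9}$)
$-949 - \frac{1}{k{\left(H,-1 \right)} + \sqrt{D + N}} = -949 - \frac{1}{\frac{1}{9} + \sqrt{-949 + 290}} = -949 - \frac{1}{\frac{1}{9} + \sqrt{-659}} = -949 - \frac{1}{\frac{1}{9} + i \sqrt{659}}$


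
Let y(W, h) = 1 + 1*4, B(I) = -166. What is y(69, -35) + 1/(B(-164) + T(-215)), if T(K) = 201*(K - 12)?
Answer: 228964/45793 ≈ 5.0000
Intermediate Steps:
T(K) = -2412 + 201*K (T(K) = 201*(-12 + K) = -2412 + 201*K)
y(W, h) = 5 (y(W, h) = 1 + 4 = 5)
y(69, -35) + 1/(B(-164) + T(-215)) = 5 + 1/(-166 + (-2412 + 201*(-215))) = 5 + 1/(-166 + (-2412 - 43215)) = 5 + 1/(-166 - 45627) = 5 + 1/(-45793) = 5 - 1/45793 = 228964/45793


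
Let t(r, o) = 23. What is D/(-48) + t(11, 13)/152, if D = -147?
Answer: 977/304 ≈ 3.2138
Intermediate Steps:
D/(-48) + t(11, 13)/152 = -147/(-48) + 23/152 = -147*(-1/48) + 23*(1/152) = 49/16 + 23/152 = 977/304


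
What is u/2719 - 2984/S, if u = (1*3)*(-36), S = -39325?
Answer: 3866396/106924675 ≈ 0.036160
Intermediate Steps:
u = -108 (u = 3*(-36) = -108)
u/2719 - 2984/S = -108/2719 - 2984/(-39325) = -108*1/2719 - 2984*(-1/39325) = -108/2719 + 2984/39325 = 3866396/106924675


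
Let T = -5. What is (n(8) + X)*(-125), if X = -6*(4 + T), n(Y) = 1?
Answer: -875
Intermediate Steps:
X = 6 (X = -6*(4 - 5) = -6*(-1) = 6)
(n(8) + X)*(-125) = (1 + 6)*(-125) = 7*(-125) = -875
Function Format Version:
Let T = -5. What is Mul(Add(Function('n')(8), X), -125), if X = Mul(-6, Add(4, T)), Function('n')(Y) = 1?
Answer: -875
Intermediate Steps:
X = 6 (X = Mul(-6, Add(4, -5)) = Mul(-6, -1) = 6)
Mul(Add(Function('n')(8), X), -125) = Mul(Add(1, 6), -125) = Mul(7, -125) = -875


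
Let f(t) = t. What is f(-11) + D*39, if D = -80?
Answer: -3131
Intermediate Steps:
f(-11) + D*39 = -11 - 80*39 = -11 - 3120 = -3131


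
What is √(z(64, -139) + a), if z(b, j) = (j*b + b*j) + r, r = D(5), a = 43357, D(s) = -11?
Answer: √25554 ≈ 159.86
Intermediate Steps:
r = -11
z(b, j) = -11 + 2*b*j (z(b, j) = (j*b + b*j) - 11 = (b*j + b*j) - 11 = 2*b*j - 11 = -11 + 2*b*j)
√(z(64, -139) + a) = √((-11 + 2*64*(-139)) + 43357) = √((-11 - 17792) + 43357) = √(-17803 + 43357) = √25554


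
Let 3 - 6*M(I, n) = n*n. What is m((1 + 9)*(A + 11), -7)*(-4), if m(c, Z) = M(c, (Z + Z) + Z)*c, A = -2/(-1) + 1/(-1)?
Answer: 35040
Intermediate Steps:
A = 1 (A = -2*(-1) + 1*(-1) = 2 - 1 = 1)
M(I, n) = 1/2 - n**2/6 (M(I, n) = 1/2 - n*n/6 = 1/2 - n**2/6)
m(c, Z) = c*(1/2 - 3*Z**2/2) (m(c, Z) = (1/2 - ((Z + Z) + Z)**2/6)*c = (1/2 - (2*Z + Z)**2/6)*c = (1/2 - 9*Z**2/6)*c = (1/2 - 3*Z**2/2)*c = c*(1/2 - 3*Z**2/2))
m((1 + 9)*(A + 11), -7)*(-4) = (((1 + 9)*(1 + 11))*(1 - 3*(-7)**2)/2)*(-4) = ((10*12)*(1 - 3*49)/2)*(-4) = ((1/2)*120*(1 - 147))*(-4) = ((1/2)*120*(-146))*(-4) = -8760*(-4) = 35040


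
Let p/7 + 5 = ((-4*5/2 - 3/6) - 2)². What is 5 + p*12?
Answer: 12710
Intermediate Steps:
p = 4235/4 (p = -35 + 7*((-4*5/2 - 3/6) - 2)² = -35 + 7*((-20*½ - 3*⅙) - 2)² = -35 + 7*((-10 - ½) - 2)² = -35 + 7*(-21/2 - 2)² = -35 + 7*(-25/2)² = -35 + 7*(625/4) = -35 + 4375/4 = 4235/4 ≈ 1058.8)
5 + p*12 = 5 + (4235/4)*12 = 5 + 12705 = 12710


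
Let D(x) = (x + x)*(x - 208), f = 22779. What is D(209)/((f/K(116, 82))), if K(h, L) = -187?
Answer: -78166/22779 ≈ -3.4315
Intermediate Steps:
D(x) = 2*x*(-208 + x) (D(x) = (2*x)*(-208 + x) = 2*x*(-208 + x))
D(209)/((f/K(116, 82))) = (2*209*(-208 + 209))/((22779/(-187))) = (2*209*1)/((22779*(-1/187))) = 418/(-22779/187) = 418*(-187/22779) = -78166/22779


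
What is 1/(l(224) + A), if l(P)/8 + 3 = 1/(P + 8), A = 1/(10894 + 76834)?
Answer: -2544112/60970931 ≈ -0.041727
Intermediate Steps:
A = 1/87728 ≈ 1.1399e-5
l(P) = -24 + 8/(8 + P) (l(P) = -24 + 8/(P + 8) = -24 + 8/(8 + P))
1/(l(224) + A) = 1/(8*(-23 - 3*224)/(8 + 224) + 1/87728) = 1/(8*(-23 - 672)/232 + 1/87728) = 1/(8*(1/232)*(-695) + 1/87728) = 1/(-695/29 + 1/87728) = 1/(-60970931/2544112) = -2544112/60970931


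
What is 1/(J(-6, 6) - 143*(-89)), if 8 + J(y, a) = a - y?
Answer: 1/12731 ≈ 7.8548e-5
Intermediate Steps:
J(y, a) = -8 + a - y (J(y, a) = -8 + (a - y) = -8 + a - y)
1/(J(-6, 6) - 143*(-89)) = 1/((-8 + 6 - 1*(-6)) - 143*(-89)) = 1/((-8 + 6 + 6) + 12727) = 1/(4 + 12727) = 1/12731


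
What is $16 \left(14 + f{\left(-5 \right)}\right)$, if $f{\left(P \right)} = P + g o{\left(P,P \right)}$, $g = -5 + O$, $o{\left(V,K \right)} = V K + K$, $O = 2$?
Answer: $-816$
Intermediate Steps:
$o{\left(V,K \right)} = K + K V$ ($o{\left(V,K \right)} = K V + K = K + K V$)
$g = -3$ ($g = -5 + 2 = -3$)
$f{\left(P \right)} = P - 3 P \left(1 + P\right)$
$16 \left(14 + f{\left(-5 \right)}\right) = 16 \left(14 - 5 \left(-2 - -15\right)\right) = 16 \left(14 - 5 \left(-2 + 15\right)\right) = 16 \left(14 - 65\right) = 16 \left(-51\right) = -816$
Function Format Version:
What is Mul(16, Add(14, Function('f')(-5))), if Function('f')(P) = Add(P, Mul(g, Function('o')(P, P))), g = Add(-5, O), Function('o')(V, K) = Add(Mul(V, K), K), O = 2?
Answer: -816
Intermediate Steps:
Function('o')(V, K) = Add(K, Mul(K, V)) (Function('o')(V, K) = Add(Mul(K, V), K) = Add(K, Mul(K, V)))
g = -3 (g = Add(-5, 2) = -3)
Function('f')(P) = Add(P, Mul(-3, P, Add(1, P))) (Function('f')(P) = Add(P, Mul(-3, Mul(P, Add(1, P)))) = Add(P, Mul(-3, P, Add(1, P))))
Mul(16, Add(14, Function('f')(-5))) = Mul(16, Add(14, Mul(-5, Add(-2, Mul(-3, -5))))) = Mul(16, Add(14, Mul(-5, Add(-2, 15)))) = Mul(16, Add(14, Mul(-5, 13))) = Mul(16, Add(14, -65)) = Mul(16, -51) = -816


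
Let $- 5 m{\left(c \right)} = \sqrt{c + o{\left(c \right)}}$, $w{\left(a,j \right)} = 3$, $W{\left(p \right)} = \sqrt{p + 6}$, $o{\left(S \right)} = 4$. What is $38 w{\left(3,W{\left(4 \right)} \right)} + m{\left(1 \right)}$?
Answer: $114 - \frac{\sqrt{5}}{5} \approx 113.55$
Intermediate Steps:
$W{\left(p \right)} = \sqrt{6 + p}$
$m{\left(c \right)} = - \frac{\sqrt{4 + c}}{5}$ ($m{\left(c \right)} = - \frac{\sqrt{c + 4}}{5} = - \frac{\sqrt{4 + c}}{5}$)
$38 w{\left(3,W{\left(4 \right)} \right)} + m{\left(1 \right)} = 38 \cdot 3 - \frac{\sqrt{4 + 1}}{5} = 114 - \frac{\sqrt{5}}{5}$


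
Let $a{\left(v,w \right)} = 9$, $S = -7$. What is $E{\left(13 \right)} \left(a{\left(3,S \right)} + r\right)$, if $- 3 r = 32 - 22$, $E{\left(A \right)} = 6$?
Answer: $34$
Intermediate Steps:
$r = - \frac{10}{3}$ ($r = - \frac{32 - 22}{3} = \left(- \frac{1}{3}\right) 10 = - \frac{10}{3} \approx -3.3333$)
$E{\left(13 \right)} \left(a{\left(3,S \right)} + r\right) = 6 \left(9 - \frac{10}{3}\right) = 6 \cdot \frac{17}{3} = 34$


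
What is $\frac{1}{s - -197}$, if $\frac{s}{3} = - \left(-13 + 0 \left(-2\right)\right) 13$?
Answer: $\frac{1}{704} \approx 0.0014205$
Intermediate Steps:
$s = 507$ ($s = 3 \left(- \left(-13 + 0 \left(-2\right)\right) 13\right) = 3 \left(- \left(-13 + 0\right) 13\right) = 3 \left(- \left(-13\right) 13\right) = 3 \left(\left(-1\right) \left(-169\right)\right) = 3 \cdot 169 = 507$)
$\frac{1}{s - -197} = \frac{1}{507 - -197} = \frac{1}{507 + \left(-79 + 276\right)} = \frac{1}{507 + 197} = \frac{1}{704}$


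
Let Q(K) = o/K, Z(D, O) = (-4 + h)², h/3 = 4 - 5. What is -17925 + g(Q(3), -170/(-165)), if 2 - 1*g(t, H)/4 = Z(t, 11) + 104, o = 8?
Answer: -18529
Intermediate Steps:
h = -3 (h = 3*(4 - 5) = 3*(-1) = -3)
Z(D, O) = 49 (Z(D, O) = (-4 - 3)² = (-7)² = 49)
Q(K) = 8/K
g(t, H) = -604 (g(t, H) = 8 - 4*(49 + 104) = 8 - 4*153 = 8 - 612 = -604)
-17925 + g(Q(3), -170/(-165)) = -17925 - 604 = -18529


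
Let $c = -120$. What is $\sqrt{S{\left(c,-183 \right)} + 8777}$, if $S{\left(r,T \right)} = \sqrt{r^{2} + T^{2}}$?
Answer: $\sqrt{8777 + 3 \sqrt{5321}} \approx 94.846$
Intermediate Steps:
$S{\left(r,T \right)} = \sqrt{T^{2} + r^{2}}$
$\sqrt{S{\left(c,-183 \right)} + 8777} = \sqrt{\sqrt{\left(-183\right)^{2} + \left(-120\right)^{2}} + 8777} = \sqrt{\sqrt{33489 + 14400} + 8777} = \sqrt{\sqrt{47889} + 8777} = \sqrt{3 \sqrt{5321} + 8777} = \sqrt{8777 + 3 \sqrt{5321}}$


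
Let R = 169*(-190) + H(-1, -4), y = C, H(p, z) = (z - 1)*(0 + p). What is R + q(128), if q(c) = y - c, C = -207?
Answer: -32440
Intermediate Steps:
H(p, z) = p*(-1 + z) (H(p, z) = (-1 + z)*p = p*(-1 + z))
y = -207
R = -32105 (R = 169*(-190) - (-1 - 4) = -32110 - 1*(-5) = -32110 + 5 = -32105)
q(c) = -207 - c
R + q(128) = -32105 + (-207 - 1*128) = -32105 + (-207 - 128) = -32105 - 335 = -32440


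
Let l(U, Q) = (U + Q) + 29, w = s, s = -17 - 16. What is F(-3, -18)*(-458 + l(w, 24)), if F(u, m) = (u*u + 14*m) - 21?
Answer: 115632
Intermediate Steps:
s = -33
w = -33
F(u, m) = -21 + u² + 14*m (F(u, m) = (u² + 14*m) - 21 = -21 + u² + 14*m)
l(U, Q) = 29 + Q + U (l(U, Q) = (Q + U) + 29 = 29 + Q + U)
F(-3, -18)*(-458 + l(w, 24)) = (-21 + (-3)² + 14*(-18))*(-458 + (29 + 24 - 33)) = (-21 + 9 - 252)*(-458 + 20) = -264*(-438) = 115632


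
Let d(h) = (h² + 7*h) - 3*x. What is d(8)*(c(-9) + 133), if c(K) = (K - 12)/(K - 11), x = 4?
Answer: 72387/5 ≈ 14477.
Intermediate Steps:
d(h) = -12 + h² + 7*h (d(h) = (h² + 7*h) - 3*4 = (h² + 7*h) - 12 = -12 + h² + 7*h)
c(K) = (-12 + K)/(-11 + K)
d(8)*(c(-9) + 133) = (-12 + 8² + 7*8)*((-12 - 9)/(-11 - 9) + 133) = (-12 + 64 + 56)*(-21/(-20) + 133) = 108*(-1/20*(-21) + 133) = 108*(21/20 + 133) = 108*(2681/20) = 72387/5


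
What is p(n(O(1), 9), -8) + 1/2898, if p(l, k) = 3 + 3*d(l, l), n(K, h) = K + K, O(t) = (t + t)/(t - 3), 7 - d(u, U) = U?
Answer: 86941/2898 ≈ 30.000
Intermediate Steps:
d(u, U) = 7 - U
O(t) = 2*t/(-3 + t) (O(t) = (2*t)/(-3 + t) = 2*t/(-3 + t))
n(K, h) = 2*K
p(l, k) = 24 - 3*l (p(l, k) = 3 + 3*(7 - l) = 3 + (21 - 3*l) = 24 - 3*l)
p(n(O(1), 9), -8) + 1/2898 = (24 - 6*2*1/(-3 + 1)) + 1/2898 = (24 - 6*2*1/(-2)) + 1/2898 = (24 - 6*2*1*(-½)) + 1/2898 = (24 - 6*(-1)) + 1/2898 = (24 - 3*(-2)) + 1/2898 = (24 + 6) + 1/2898 = 30 + 1/2898 = 86941/2898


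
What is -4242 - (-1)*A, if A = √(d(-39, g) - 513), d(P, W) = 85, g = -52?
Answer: -4242 + 2*I*√107 ≈ -4242.0 + 20.688*I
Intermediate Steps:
A = 2*I*√107 (A = √(85 - 513) = √(-428) = 2*I*√107 ≈ 20.688*I)
-4242 - (-1)*A = -4242 - (-1)*2*I*√107 = -4242 - (-2)*I*√107 = -4242 + 2*I*√107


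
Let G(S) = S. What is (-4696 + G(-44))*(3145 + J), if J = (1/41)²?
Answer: -25059176040/1681 ≈ -1.4907e+7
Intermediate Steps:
J = 1/1681 (J = (1/41)² = 1/1681 ≈ 0.00059488)
(-4696 + G(-44))*(3145 + J) = (-4696 - 44)*(3145 + 1/1681) = -4740*5286746/1681 = -25059176040/1681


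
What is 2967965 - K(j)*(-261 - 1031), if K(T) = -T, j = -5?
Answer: 2974425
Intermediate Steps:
2967965 - K(j)*(-261 - 1031) = 2967965 - (-1*(-5))*(-261 - 1031) = 2967965 - 5*(-1292) = 2967965 - 1*(-6460) = 2967965 + 6460 = 2974425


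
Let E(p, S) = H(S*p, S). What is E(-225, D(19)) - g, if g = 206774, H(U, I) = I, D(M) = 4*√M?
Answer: -206774 + 4*√19 ≈ -2.0676e+5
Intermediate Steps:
E(p, S) = S
E(-225, D(19)) - g = 4*√19 - 1*206774 = 4*√19 - 206774 = -206774 + 4*√19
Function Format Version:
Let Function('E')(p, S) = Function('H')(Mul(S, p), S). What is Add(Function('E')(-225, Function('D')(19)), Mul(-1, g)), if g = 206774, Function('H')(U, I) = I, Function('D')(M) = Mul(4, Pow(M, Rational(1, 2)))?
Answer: Add(-206774, Mul(4, Pow(19, Rational(1, 2)))) ≈ -2.0676e+5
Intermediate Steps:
Function('E')(p, S) = S
Add(Function('E')(-225, Function('D')(19)), Mul(-1, g)) = Add(Mul(4, Pow(19, Rational(1, 2))), Mul(-1, 206774)) = Add(Mul(4, Pow(19, Rational(1, 2))), -206774) = Add(-206774, Mul(4, Pow(19, Rational(1, 2))))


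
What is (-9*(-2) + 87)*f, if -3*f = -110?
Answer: 3850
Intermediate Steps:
f = 110/3 (f = -⅓*(-110) = 110/3 ≈ 36.667)
(-9*(-2) + 87)*f = (-9*(-2) + 87)*(110/3) = (18 + 87)*(110/3) = 105*(110/3) = 3850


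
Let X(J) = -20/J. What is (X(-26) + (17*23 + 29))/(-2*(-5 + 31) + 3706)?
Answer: 2735/23751 ≈ 0.11515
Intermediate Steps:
(X(-26) + (17*23 + 29))/(-2*(-5 + 31) + 3706) = (-20/(-26) + (17*23 + 29))/(-2*(-5 + 31) + 3706) = (-20*(-1/26) + (391 + 29))/(-2*26 + 3706) = (10/13 + 420)/(-52 + 3706) = (5470/13)/3654 = (5470/13)*(1/3654) = 2735/23751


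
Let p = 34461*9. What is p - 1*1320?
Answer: 308829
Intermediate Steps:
p = 310149
p - 1*1320 = 310149 - 1*1320 = 310149 - 1320 = 308829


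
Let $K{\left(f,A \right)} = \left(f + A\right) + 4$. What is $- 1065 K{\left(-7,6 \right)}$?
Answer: $-3195$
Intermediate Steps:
$K{\left(f,A \right)} = 4 + A + f$ ($K{\left(f,A \right)} = \left(A + f\right) + 4 = 4 + A + f$)
$- 1065 K{\left(-7,6 \right)} = - 1065 \left(4 + 6 - 7\right) = \left(-1065\right) 3 = -3195$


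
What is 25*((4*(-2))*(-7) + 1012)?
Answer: 26700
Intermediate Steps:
25*((4*(-2))*(-7) + 1012) = 25*(-8*(-7) + 1012) = 25*(56 + 1012) = 25*1068 = 26700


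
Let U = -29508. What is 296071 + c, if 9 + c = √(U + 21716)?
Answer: 296062 + 4*I*√487 ≈ 2.9606e+5 + 88.272*I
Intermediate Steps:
c = -9 + 4*I*√487 (c = -9 + √(-29508 + 21716) = -9 + √(-7792) = -9 + 4*I*√487 ≈ -9.0 + 88.272*I)
296071 + c = 296071 + (-9 + 4*I*√487) = 296062 + 4*I*√487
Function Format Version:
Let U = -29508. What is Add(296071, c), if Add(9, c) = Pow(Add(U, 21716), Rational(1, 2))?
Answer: Add(296062, Mul(4, I, Pow(487, Rational(1, 2)))) ≈ Add(2.9606e+5, Mul(88.272, I))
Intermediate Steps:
c = Add(-9, Mul(4, I, Pow(487, Rational(1, 2)))) (c = Add(-9, Pow(Add(-29508, 21716), Rational(1, 2))) = Add(-9, Pow(-7792, Rational(1, 2))) = Add(-9, Mul(4, I, Pow(487, Rational(1, 2)))) ≈ Add(-9.0000, Mul(88.272, I)))
Add(296071, c) = Add(296071, Add(-9, Mul(4, I, Pow(487, Rational(1, 2))))) = Add(296062, Mul(4, I, Pow(487, Rational(1, 2))))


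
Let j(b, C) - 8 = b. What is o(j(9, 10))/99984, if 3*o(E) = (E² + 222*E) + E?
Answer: 85/6249 ≈ 0.013602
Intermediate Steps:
j(b, C) = 8 + b
o(E) = E²/3 + 223*E/3 (o(E) = ((E² + 222*E) + E)/3 = (E² + 223*E)/3 = E²/3 + 223*E/3)
o(j(9, 10))/99984 = ((8 + 9)*(223 + (8 + 9))/3)/99984 = ((⅓)*17*(223 + 17))*(1/99984) = ((⅓)*17*240)*(1/99984) = 1360*(1/99984) = 85/6249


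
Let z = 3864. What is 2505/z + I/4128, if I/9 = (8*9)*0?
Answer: 835/1288 ≈ 0.64829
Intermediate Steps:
I = 0 (I = 9*((8*9)*0) = 9*(72*0) = 9*0 = 0)
2505/z + I/4128 = 2505/3864 + 0/4128 = 2505*(1/3864) + 0*(1/4128) = 835/1288 + 0 = 835/1288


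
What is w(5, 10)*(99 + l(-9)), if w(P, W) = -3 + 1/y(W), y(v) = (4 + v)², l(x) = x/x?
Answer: -14675/49 ≈ -299.49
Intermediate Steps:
l(x) = 1
w(P, W) = -3 + (4 + W)⁻² (w(P, W) = -3 + 1/(4 + W)² = -3 + (4 + W)⁻²)
w(5, 10)*(99 + l(-9)) = (-3 + (4 + 10)⁻²)*(99 + 1) = (-3 + 14⁻²)*100 = (-3 + 1/196)*100 = -587/196*100 = -14675/49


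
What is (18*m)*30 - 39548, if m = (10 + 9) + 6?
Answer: -26048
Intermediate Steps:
m = 25 (m = 19 + 6 = 25)
(18*m)*30 - 39548 = (18*25)*30 - 39548 = 450*30 - 39548 = 13500 - 39548 = -26048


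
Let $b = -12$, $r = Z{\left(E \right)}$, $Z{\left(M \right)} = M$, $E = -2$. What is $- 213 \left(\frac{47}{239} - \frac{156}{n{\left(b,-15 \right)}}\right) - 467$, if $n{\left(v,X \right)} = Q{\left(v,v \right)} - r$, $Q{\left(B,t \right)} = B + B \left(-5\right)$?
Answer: $\frac{930146}{5975} \approx 155.67$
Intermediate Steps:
$Q{\left(B,t \right)} = - 4 B$ ($Q{\left(B,t \right)} = B - 5 B = - 4 B$)
$r = -2$
$n{\left(v,X \right)} = 2 - 4 v$ ($n{\left(v,X \right)} = - 4 v - -2 = - 4 v + 2 = 2 - 4 v$)
$- 213 \left(\frac{47}{239} - \frac{156}{n{\left(b,-15 \right)}}\right) - 467 = - 213 \left(\frac{47}{239} - \frac{156}{2 - -48}\right) - 467 = - 213 \left(47 \cdot \frac{1}{239} - \frac{156}{2 + 48}\right) - 467 = - 213 \left(\frac{47}{239} - \frac{156}{50}\right) - 467 = - 213 \left(\frac{47}{239} - \frac{78}{25}\right) - 467 = \left(-213\right) \left(- \frac{17467}{5975}\right) - 467 = \frac{3720471}{5975} - 467 = \frac{930146}{5975}$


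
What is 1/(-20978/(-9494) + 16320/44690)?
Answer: 21214343/54622445 ≈ 0.38838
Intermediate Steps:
1/(-20978/(-9494) + 16320/44690) = 1/(-20978*(-1/9494) + 16320*(1/44690)) = 1/(10489/4747 + 1632/4469) = 1/(54622445/21214343) = 21214343/54622445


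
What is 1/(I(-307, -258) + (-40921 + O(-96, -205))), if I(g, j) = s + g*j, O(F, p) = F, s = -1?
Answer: 1/38188 ≈ 2.6186e-5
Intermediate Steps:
I(g, j) = -1 + g*j
1/(I(-307, -258) + (-40921 + O(-96, -205))) = 1/((-1 - 307*(-258)) + (-40921 - 96)) = 1/((-1 + 79206) - 41017) = 1/(79205 - 41017) = 1/38188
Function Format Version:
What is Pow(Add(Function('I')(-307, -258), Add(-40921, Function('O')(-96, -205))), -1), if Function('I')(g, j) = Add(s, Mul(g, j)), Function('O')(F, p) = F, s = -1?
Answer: Rational(1, 38188) ≈ 2.6186e-5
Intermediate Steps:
Function('I')(g, j) = Add(-1, Mul(g, j))
Pow(Add(Function('I')(-307, -258), Add(-40921, Function('O')(-96, -205))), -1) = Pow(Add(Add(-1, Mul(-307, -258)), Add(-40921, -96)), -1) = Pow(Add(Add(-1, 79206), -41017), -1) = Pow(Add(79205, -41017), -1) = Pow(38188, -1) = Rational(1, 38188)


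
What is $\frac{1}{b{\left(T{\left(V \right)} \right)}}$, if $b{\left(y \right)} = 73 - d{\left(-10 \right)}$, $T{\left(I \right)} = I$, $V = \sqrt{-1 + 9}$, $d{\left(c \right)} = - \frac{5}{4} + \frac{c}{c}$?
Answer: $\frac{4}{293} \approx 0.013652$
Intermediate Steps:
$d{\left(c \right)} = - \frac{1}{4}$ ($d{\left(c \right)} = \left(-5\right) \frac{1}{4} + 1 = - \frac{5}{4} + 1 = - \frac{1}{4}$)
$V = 2 \sqrt{2}$ ($V = \sqrt{8} = 2 \sqrt{2} \approx 2.8284$)
$b{\left(y \right)} = \frac{293}{4}$ ($b{\left(y \right)} = 73 - - \frac{1}{4} = 73 + \frac{1}{4} = \frac{293}{4}$)
$\frac{1}{b{\left(T{\left(V \right)} \right)}} = \frac{1}{\frac{293}{4}} = \frac{4}{293}$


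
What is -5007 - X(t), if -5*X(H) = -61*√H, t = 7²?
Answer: -25462/5 ≈ -5092.4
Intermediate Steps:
t = 49
X(H) = 61*√H/5 (X(H) = -(-61)*√H/5 = 61*√H/5)
-5007 - X(t) = -5007 - 61*√49/5 = -5007 - 61*7/5 = -5007 - 1*427/5 = -5007 - 427/5 = -25462/5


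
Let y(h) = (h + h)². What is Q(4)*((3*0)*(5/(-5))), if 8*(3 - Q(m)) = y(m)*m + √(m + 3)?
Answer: 0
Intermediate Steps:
y(h) = 4*h² (y(h) = (2*h)² = 4*h²)
Q(m) = 3 - m³/2 - √(3 + m)/8 (Q(m) = 3 - ((4*m²)*m + √(m + 3))/8 = 3 - (4*m³ + √(3 + m))/8 = 3 - (√(3 + m) + 4*m³)/8 = 3 + (-m³/2 - √(3 + m)/8) = 3 - m³/2 - √(3 + m)/8)
Q(4)*((3*0)*(5/(-5))) = (3 - ½*4³ - √(3 + 4)/8)*((3*0)*(5/(-5))) = (3 - ½*64 - √7/8)*(0*(5*(-⅕))) = (3 - 32 - √7/8)*(0*(-1)) = (-29 - √7/8)*0 = 0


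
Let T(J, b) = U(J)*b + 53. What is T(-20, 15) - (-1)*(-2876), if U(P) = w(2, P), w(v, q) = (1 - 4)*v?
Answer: -2913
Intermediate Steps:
w(v, q) = -3*v
U(P) = -6 (U(P) = -3*2 = -6)
T(J, b) = 53 - 6*b (T(J, b) = -6*b + 53 = 53 - 6*b)
T(-20, 15) - (-1)*(-2876) = (53 - 6*15) - (-1)*(-2876) = (53 - 90) - 1*2876 = -37 - 2876 = -2913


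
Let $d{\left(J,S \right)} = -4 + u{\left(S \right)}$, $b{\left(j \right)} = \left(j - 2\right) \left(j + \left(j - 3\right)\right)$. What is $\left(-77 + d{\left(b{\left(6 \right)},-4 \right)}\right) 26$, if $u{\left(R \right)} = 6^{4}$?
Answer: $31590$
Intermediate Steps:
$u{\left(R \right)} = 1296$
$b{\left(j \right)} = \left(-3 + 2 j\right) \left(-2 + j\right)$ ($b{\left(j \right)} = \left(-2 + j\right) \left(j + \left(j - 3\right)\right) = \left(-2 + j\right) \left(j + \left(-3 + j\right)\right) = \left(-2 + j\right) \left(-3 + 2 j\right) = \left(-3 + 2 j\right) \left(-2 + j\right)$)
$d{\left(J,S \right)} = 1292$ ($d{\left(J,S \right)} = -4 + 1296 = 1292$)
$\left(-77 + d{\left(b{\left(6 \right)},-4 \right)}\right) 26 = \left(-77 + 1292\right) 26 = 1215 \cdot 26 = 31590$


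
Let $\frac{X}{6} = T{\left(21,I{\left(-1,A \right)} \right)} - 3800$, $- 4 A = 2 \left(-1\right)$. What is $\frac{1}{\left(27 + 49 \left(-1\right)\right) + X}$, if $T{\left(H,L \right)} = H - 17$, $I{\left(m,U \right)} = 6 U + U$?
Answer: $- \frac{1}{22798} \approx -4.3863 \cdot 10^{-5}$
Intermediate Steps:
$A = \frac{1}{2}$ ($A = - \frac{2 \left(-1\right)}{4} = \left(- \frac{1}{4}\right) \left(-2\right) = \frac{1}{2} \approx 0.5$)
$I{\left(m,U \right)} = 7 U$
$T{\left(H,L \right)} = -17 + H$
$X = -22776$ ($X = 6 \left(\left(-17 + 21\right) - 3800\right) = 6 \left(4 - 3800\right) = 6 \left(-3796\right) = -22776$)
$\frac{1}{\left(27 + 49 \left(-1\right)\right) + X} = \frac{1}{\left(27 + 49 \left(-1\right)\right) - 22776} = \frac{1}{\left(27 - 49\right) - 22776} = \frac{1}{-22 - 22776} = \frac{1}{-22798} = - \frac{1}{22798}$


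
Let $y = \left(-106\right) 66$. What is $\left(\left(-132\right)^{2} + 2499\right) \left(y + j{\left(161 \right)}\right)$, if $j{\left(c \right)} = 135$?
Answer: $-136691703$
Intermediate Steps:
$y = -6996$
$\left(\left(-132\right)^{2} + 2499\right) \left(y + j{\left(161 \right)}\right) = \left(\left(-132\right)^{2} + 2499\right) \left(-6996 + 135\right) = \left(17424 + 2499\right) \left(-6861\right) = 19923 \left(-6861\right) = -136691703$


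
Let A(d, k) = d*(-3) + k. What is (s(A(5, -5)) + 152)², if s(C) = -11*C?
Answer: 138384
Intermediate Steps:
A(d, k) = k - 3*d (A(d, k) = -3*d + k = k - 3*d)
(s(A(5, -5)) + 152)² = (-11*(-5 - 3*5) + 152)² = (-11*(-5 - 15) + 152)² = (-11*(-20) + 152)² = (220 + 152)² = 372² = 138384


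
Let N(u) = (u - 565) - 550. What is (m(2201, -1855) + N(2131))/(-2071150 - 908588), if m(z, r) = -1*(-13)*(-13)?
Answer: -847/2979738 ≈ -0.00028425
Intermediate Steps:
m(z, r) = -169 (m(z, r) = 13*(-13) = -169)
N(u) = -1115 + u (N(u) = (-565 + u) - 550 = -1115 + u)
(m(2201, -1855) + N(2131))/(-2071150 - 908588) = (-169 + (-1115 + 2131))/(-2071150 - 908588) = (-169 + 1016)/(-2979738) = 847*(-1/2979738) = -847/2979738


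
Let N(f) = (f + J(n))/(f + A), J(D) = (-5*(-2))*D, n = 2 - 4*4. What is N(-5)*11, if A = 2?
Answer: 1595/3 ≈ 531.67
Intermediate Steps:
n = -14 (n = 2 - 16 = -14)
J(D) = 10*D
N(f) = (-140 + f)/(2 + f) (N(f) = (f + 10*(-14))/(f + 2) = (f - 140)/(2 + f) = (-140 + f)/(2 + f))
N(-5)*11 = ((-140 - 5)/(2 - 5))*11 = (-145/(-3))*11 = -⅓*(-145)*11 = (145/3)*11 = 1595/3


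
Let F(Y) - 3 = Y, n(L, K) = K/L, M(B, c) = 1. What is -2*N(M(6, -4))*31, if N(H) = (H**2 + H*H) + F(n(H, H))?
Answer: -372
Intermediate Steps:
F(Y) = 3 + Y
N(H) = 4 + 2*H**2 (N(H) = (H**2 + H*H) + (3 + H/H) = (H**2 + H**2) + (3 + 1) = 2*H**2 + 4 = 4 + 2*H**2)
-2*N(M(6, -4))*31 = -2*(4 + 2*1**2)*31 = -2*(4 + 2*1)*31 = -2*(4 + 2)*31 = -2*6*31 = -12*31 = -372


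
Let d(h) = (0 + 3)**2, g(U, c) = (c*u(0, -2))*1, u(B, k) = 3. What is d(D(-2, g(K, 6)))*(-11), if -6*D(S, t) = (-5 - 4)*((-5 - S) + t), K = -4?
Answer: -99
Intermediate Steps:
g(U, c) = 3*c (g(U, c) = (c*3)*1 = (3*c)*1 = 3*c)
D(S, t) = -15/2 - 3*S/2 + 3*t/2 (D(S, t) = -(-5 - 4)*((-5 - S) + t)/6 = -(-3)*(-5 + t - S)/2 = -(45 - 9*t + 9*S)/6 = -15/2 - 3*S/2 + 3*t/2)
d(h) = 9 (d(h) = 3**2 = 9)
d(D(-2, g(K, 6)))*(-11) = 9*(-11) = -99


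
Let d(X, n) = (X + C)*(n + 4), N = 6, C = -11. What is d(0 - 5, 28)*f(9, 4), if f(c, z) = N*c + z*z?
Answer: -35840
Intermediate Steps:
d(X, n) = (-11 + X)*(4 + n) (d(X, n) = (X - 11)*(n + 4) = (-11 + X)*(4 + n))
f(c, z) = z² + 6*c (f(c, z) = 6*c + z*z = 6*c + z² = z² + 6*c)
d(0 - 5, 28)*f(9, 4) = (-44 - 11*28 + 4*(0 - 5) + (0 - 5)*28)*(4² + 6*9) = (-44 - 308 + 4*(-5) - 5*28)*(16 + 54) = (-44 - 308 - 20 - 140)*70 = -512*70 = -35840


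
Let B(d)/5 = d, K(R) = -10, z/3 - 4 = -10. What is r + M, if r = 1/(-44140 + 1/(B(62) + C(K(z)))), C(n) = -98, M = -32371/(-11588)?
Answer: 302914970253/108436784252 ≈ 2.7935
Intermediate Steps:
z = -18 (z = 12 + 3*(-10) = 12 - 30 = -18)
M = 32371/11588 (M = -32371*(-1/11588) = 32371/11588 ≈ 2.7935)
B(d) = 5*d
r = -212/9357679 (r = 1/(-44140 + 1/(5*62 - 98)) = 1/(-44140 + 1/(310 - 98)) = 1/(-44140 + 1/212) = 1/(-9357679/212) = -212/9357679 ≈ -2.2655e-5)
r + M = -212/9357679 + 32371/11588 = 302914970253/108436784252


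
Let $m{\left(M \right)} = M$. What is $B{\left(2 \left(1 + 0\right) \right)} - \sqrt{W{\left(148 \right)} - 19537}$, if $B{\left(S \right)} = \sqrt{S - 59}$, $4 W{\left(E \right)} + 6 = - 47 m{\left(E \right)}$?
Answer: $i \left(\sqrt{57} - \frac{\sqrt{85110}}{2}\right) \approx - 138.32 i$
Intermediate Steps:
$W{\left(E \right)} = - \frac{3}{2} - \frac{47 E}{4}$ ($W{\left(E \right)} = - \frac{3}{2} + \frac{\left(-47\right) E}{4} = - \frac{3}{2} - \frac{47 E}{4}$)
$B{\left(S \right)} = \sqrt{-59 + S}$
$B{\left(2 \left(1 + 0\right) \right)} - \sqrt{W{\left(148 \right)} - 19537} = \sqrt{-59 + 2 \left(1 + 0\right)} - \sqrt{\left(- \frac{3}{2} - 1739\right) - 19537} = \sqrt{-59 + 2 \cdot 1} - \sqrt{\left(- \frac{3}{2} - 1739\right) - 19537} = \sqrt{-59 + 2} - \sqrt{- \frac{3481}{2} - 19537} = \sqrt{-57} - \sqrt{- \frac{42555}{2}} = i \sqrt{57} - \frac{i \sqrt{85110}}{2}$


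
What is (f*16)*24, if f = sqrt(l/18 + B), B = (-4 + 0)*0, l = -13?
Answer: 64*I*sqrt(26) ≈ 326.34*I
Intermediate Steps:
B = 0 (B = -4*0 = 0)
f = I*sqrt(26)/6 (f = sqrt(-13/18 + 0) = sqrt(-13/18) = I*sqrt(26)/6 ≈ 0.84984*I)
(f*16)*24 = ((I*sqrt(26)/6)*16)*24 = (8*I*sqrt(26)/3)*24 = 64*I*sqrt(26)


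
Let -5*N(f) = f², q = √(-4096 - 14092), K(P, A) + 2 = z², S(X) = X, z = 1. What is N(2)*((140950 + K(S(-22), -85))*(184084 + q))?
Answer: -103785822864/5 - 1127592*I*√4547/5 ≈ -2.0757e+10 - 1.5207e+7*I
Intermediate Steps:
K(P, A) = -1 (K(P, A) = -2 + 1² = -2 + 1 = -1)
q = 2*I*√4547 (q = √(-18188) = 2*I*√4547 ≈ 134.86*I)
N(f) = -f²/5
N(2)*((140950 + K(S(-22), -85))*(184084 + q)) = (-⅕*2²)*((140950 - 1)*(184084 + 2*I*√4547)) = (-⅕*4)*(140949*(184084 + 2*I*√4547)) = -4*(25946455716 + 281898*I*√4547)/5 = -103785822864/5 - 1127592*I*√4547/5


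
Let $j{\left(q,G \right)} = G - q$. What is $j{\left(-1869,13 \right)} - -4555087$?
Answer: $4556969$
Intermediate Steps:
$j{\left(-1869,13 \right)} - -4555087 = \left(13 - -1869\right) - -4555087 = \left(13 + 1869\right) + 4555087 = 1882 + 4555087 = 4556969$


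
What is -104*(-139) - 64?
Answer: 14392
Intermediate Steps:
-104*(-139) - 64 = 14456 - 64 = 14392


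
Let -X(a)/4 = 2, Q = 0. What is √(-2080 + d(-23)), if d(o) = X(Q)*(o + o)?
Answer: 4*I*√107 ≈ 41.376*I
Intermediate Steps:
X(a) = -8 (X(a) = -4*2 = -8)
d(o) = -16*o (d(o) = -8*(o + o) = -16*o)
√(-2080 + d(-23)) = √(-2080 - 16*(-23)) = √(-2080 + 368) = √(-1712) = 4*I*√107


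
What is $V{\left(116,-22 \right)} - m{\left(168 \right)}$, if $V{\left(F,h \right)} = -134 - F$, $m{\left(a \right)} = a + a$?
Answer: $-586$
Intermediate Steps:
$m{\left(a \right)} = 2 a$
$V{\left(116,-22 \right)} - m{\left(168 \right)} = \left(-134 - 116\right) - 2 \cdot 168 = \left(-134 - 116\right) - 336 = -250 - 336 = -586$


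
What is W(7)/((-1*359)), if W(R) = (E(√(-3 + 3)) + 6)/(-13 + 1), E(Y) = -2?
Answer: 1/1077 ≈ 0.00092851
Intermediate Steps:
W(R) = -⅓ (W(R) = (-2 + 6)/(-13 + 1) = 4/(-12) = 4*(-1/12) = -⅓)
W(7)/((-1*359)) = -1/(3*((-1*359))) = -⅓/(-359) = -⅓*(-1/359) = 1/1077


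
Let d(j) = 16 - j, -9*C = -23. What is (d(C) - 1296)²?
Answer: 133240849/81 ≈ 1.6449e+6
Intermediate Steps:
C = 23/9 (C = -⅑*(-23) = 23/9 ≈ 2.5556)
(d(C) - 1296)² = ((16 - 1*23/9) - 1296)² = ((16 - 23/9) - 1296)² = (121/9 - 1296)² = (-11543/9)² = 133240849/81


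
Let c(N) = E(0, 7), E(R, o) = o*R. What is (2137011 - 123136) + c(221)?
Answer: 2013875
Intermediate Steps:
E(R, o) = R*o
c(N) = 0 (c(N) = 0*7 = 0)
(2137011 - 123136) + c(221) = (2137011 - 123136) + 0 = 2013875 + 0 = 2013875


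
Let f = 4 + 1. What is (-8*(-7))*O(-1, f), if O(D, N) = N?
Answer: 280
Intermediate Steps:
f = 5
(-8*(-7))*O(-1, f) = -8*(-7)*5 = 56*5 = 280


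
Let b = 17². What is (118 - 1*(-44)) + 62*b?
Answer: 18080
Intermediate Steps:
b = 289
(118 - 1*(-44)) + 62*b = (118 - 1*(-44)) + 62*289 = (118 + 44) + 17918 = 162 + 17918 = 18080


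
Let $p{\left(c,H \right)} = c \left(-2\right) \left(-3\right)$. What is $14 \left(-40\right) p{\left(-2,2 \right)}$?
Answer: $6720$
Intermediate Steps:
$p{\left(c,H \right)} = 6 c$ ($p{\left(c,H \right)} = - 2 c \left(-3\right) = 6 c$)
$14 \left(-40\right) p{\left(-2,2 \right)} = 14 \left(-40\right) 6 \left(-2\right) = \left(-560\right) \left(-12\right) = 6720$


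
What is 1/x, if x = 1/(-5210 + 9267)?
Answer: 4057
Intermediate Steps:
x = 1/4057 ≈ 0.00024649
1/x = 1/(1/4057) = 4057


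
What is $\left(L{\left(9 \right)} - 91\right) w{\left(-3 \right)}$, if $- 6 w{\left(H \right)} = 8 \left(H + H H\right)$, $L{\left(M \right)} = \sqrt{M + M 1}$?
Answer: $728 - 24 \sqrt{2} \approx 694.06$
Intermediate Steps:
$L{\left(M \right)} = \sqrt{2} \sqrt{M}$ ($L{\left(M \right)} = \sqrt{M + M} = \sqrt{2 M} = \sqrt{2} \sqrt{M}$)
$w{\left(H \right)} = - \frac{4 H}{3} - \frac{4 H^{2}}{3}$ ($w{\left(H \right)} = - \frac{8 \left(H + H H\right)}{6} = - \frac{8 \left(H + H^{2}\right)}{6} = - \frac{8 H + 8 H^{2}}{6} = - \frac{4 H}{3} - \frac{4 H^{2}}{3}$)
$\left(L{\left(9 \right)} - 91\right) w{\left(-3 \right)} = \left(\sqrt{2} \sqrt{9} - 91\right) \left(\left(- \frac{4}{3}\right) \left(-3\right) \left(1 - 3\right)\right) = \left(\sqrt{2} \cdot 3 - 91\right) \left(\left(- \frac{4}{3}\right) \left(-3\right) \left(-2\right)\right) = \left(3 \sqrt{2} - 91\right) \left(-8\right) = \left(-91 + 3 \sqrt{2}\right) \left(-8\right) = 728 - 24 \sqrt{2}$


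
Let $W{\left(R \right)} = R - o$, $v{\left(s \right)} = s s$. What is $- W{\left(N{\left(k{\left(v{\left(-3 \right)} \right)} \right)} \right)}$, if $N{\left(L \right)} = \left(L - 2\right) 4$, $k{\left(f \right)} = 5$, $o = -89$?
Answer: $-101$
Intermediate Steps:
$v{\left(s \right)} = s^{2}$
$N{\left(L \right)} = -8 + 4 L$ ($N{\left(L \right)} = \left(-2 + L\right) 4 = -8 + 4 L$)
$W{\left(R \right)} = 89 + R$ ($W{\left(R \right)} = R - -89 = R + 89 = 89 + R$)
$- W{\left(N{\left(k{\left(v{\left(-3 \right)} \right)} \right)} \right)} = - (89 + \left(-8 + 4 \cdot 5\right)) = - (89 + \left(-8 + 20\right)) = - (89 + 12) = \left(-1\right) 101 = -101$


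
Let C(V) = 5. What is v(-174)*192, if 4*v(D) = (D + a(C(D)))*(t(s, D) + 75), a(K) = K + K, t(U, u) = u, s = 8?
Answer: 779328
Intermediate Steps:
a(K) = 2*K
v(D) = (10 + D)*(75 + D)/4 (v(D) = ((D + 2*5)*(D + 75))/4 = ((D + 10)*(75 + D))/4 = ((10 + D)*(75 + D))/4 = (10 + D)*(75 + D)/4)
v(-174)*192 = (375/2 + (¼)*(-174)² + (85/4)*(-174))*192 = (375/2 + (¼)*30276 - 7395/2)*192 = (375/2 + 7569 - 7395/2)*192 = 4059*192 = 779328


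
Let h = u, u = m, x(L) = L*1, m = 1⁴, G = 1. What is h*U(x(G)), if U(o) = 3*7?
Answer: 21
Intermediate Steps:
m = 1
x(L) = L
U(o) = 21
u = 1
h = 1
h*U(x(G)) = 1*21 = 21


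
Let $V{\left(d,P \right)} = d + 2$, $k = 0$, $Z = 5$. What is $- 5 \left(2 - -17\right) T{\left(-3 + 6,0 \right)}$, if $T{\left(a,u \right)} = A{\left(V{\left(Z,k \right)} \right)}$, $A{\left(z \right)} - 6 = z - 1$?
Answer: $-1140$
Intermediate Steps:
$V{\left(d,P \right)} = 2 + d$
$A{\left(z \right)} = 5 + z$ ($A{\left(z \right)} = 6 + \left(z - 1\right) = 6 + \left(-1 + z\right) = 5 + z$)
$T{\left(a,u \right)} = 12$ ($T{\left(a,u \right)} = 5 + \left(2 + 5\right) = 5 + 7 = 12$)
$- 5 \left(2 - -17\right) T{\left(-3 + 6,0 \right)} = - 5 \left(2 - -17\right) 12 = - 5 \left(2 + 17\right) 12 = \left(-5\right) 19 \cdot 12 = \left(-95\right) 12 = -1140$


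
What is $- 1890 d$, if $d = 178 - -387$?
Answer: $-1067850$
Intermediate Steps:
$d = 565$ ($d = 178 + 387 = 565$)
$- 1890 d = \left(-1890\right) 565 = -1067850$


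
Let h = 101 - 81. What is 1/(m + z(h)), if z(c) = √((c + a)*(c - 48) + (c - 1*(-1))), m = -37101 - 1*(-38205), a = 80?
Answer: 1104/1221595 - I*√2779/1221595 ≈ 0.00090374 - 4.3154e-5*I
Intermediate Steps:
m = 1104 (m = -37101 + 38205 = 1104)
h = 20
z(c) = √(1 + c + (-48 + c)*(80 + c)) (z(c) = √((c + 80)*(c - 48) + (c - 1*(-1))) = √((80 + c)*(-48 + c) + (c + 1)) = √((-48 + c)*(80 + c) + (1 + c)) = √(1 + c + (-48 + c)*(80 + c)))
1/(m + z(h)) = 1/(1104 + √(-3839 + 20² + 33*20)) = 1/(1104 + √(-3839 + 400 + 660)) = 1/(1104 + √(-2779)) = 1/(1104 + I*√2779)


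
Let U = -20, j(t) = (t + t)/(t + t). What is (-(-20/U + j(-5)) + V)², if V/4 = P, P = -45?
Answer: 33124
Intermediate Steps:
j(t) = 1 (j(t) = (2*t)/((2*t)) = (2*t)*(1/(2*t)) = 1)
V = -180 (V = 4*(-45) = -180)
(-(-20/U + j(-5)) + V)² = (-(-20/(-20) + 1) - 180)² = (-(-20*(-1/20) + 1) - 180)² = (-(1 + 1) - 180)² = (-1*2 - 180)² = (-2 - 180)² = (-182)² = 33124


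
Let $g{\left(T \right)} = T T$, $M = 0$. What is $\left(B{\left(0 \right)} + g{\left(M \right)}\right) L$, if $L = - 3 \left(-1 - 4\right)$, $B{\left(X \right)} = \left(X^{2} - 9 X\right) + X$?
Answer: $0$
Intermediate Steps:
$B{\left(X \right)} = X^{2} - 8 X$
$g{\left(T \right)} = T^{2}$
$L = 15$ ($L = \left(-3\right) \left(-5\right) = 15$)
$\left(B{\left(0 \right)} + g{\left(M \right)}\right) L = \left(0 \left(-8 + 0\right) + 0^{2}\right) 15 = \left(0 \left(-8\right) + 0\right) 15 = \left(0 + 0\right) 15 = 0 \cdot 15 = 0$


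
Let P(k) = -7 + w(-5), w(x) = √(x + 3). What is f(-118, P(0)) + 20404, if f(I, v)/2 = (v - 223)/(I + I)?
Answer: 1203951/59 - I*√2/118 ≈ 20406.0 - 0.011985*I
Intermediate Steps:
w(x) = √(3 + x)
P(k) = -7 + I*√2 (P(k) = -7 + √(3 - 5) = -7 + √(-2) = -7 + I*√2)
f(I, v) = (-223 + v)/I (f(I, v) = 2*((v - 223)/(I + I)) = 2*((-223 + v)/((2*I))) = 2*((-223 + v)*(1/(2*I))) = 2*((-223 + v)/(2*I)) = (-223 + v)/I)
f(-118, P(0)) + 20404 = (-223 + (-7 + I*√2))/(-118) + 20404 = -(-230 + I*√2)/118 + 20404 = (115/59 - I*√2/118) + 20404 = 1203951/59 - I*√2/118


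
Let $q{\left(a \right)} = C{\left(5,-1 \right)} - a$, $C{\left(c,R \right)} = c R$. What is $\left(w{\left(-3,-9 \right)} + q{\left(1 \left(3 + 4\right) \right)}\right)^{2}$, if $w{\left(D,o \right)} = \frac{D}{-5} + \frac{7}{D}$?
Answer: $\frac{42436}{225} \approx 188.6$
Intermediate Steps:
$C{\left(c,R \right)} = R c$
$w{\left(D,o \right)} = \frac{7}{D} - \frac{D}{5}$ ($w{\left(D,o \right)} = D \left(- \frac{1}{5}\right) + \frac{7}{D} = - \frac{D}{5} + \frac{7}{D} = \frac{7}{D} - \frac{D}{5}$)
$q{\left(a \right)} = -5 - a$ ($q{\left(a \right)} = \left(-1\right) 5 - a = -5 - a$)
$\left(w{\left(-3,-9 \right)} + q{\left(1 \left(3 + 4\right) \right)}\right)^{2} = \left(\left(\frac{7}{-3} - - \frac{3}{5}\right) - \left(5 + 1 \left(3 + 4\right)\right)\right)^{2} = \left(\left(7 \left(- \frac{1}{3}\right) + \frac{3}{5}\right) - \left(5 + 1 \cdot 7\right)\right)^{2} = \left(\left(- \frac{7}{3} + \frac{3}{5}\right) - 12\right)^{2} = \left(- \frac{26}{15} - 12\right)^{2} = \left(- \frac{206}{15}\right)^{2} = \frac{42436}{225}$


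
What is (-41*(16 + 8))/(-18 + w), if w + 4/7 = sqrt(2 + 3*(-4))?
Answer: 89544/1739 + 24108*I*sqrt(10)/8695 ≈ 51.492 + 8.7678*I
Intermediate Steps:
w = -4/7 + I*sqrt(10) (w = -4/7 + sqrt(2 + 3*(-4)) = -4/7 + sqrt(2 - 12) = -4/7 + sqrt(-10) = -4/7 + I*sqrt(10) ≈ -0.57143 + 3.1623*I)
(-41*(16 + 8))/(-18 + w) = (-41*(16 + 8))/(-18 + (-4/7 + I*sqrt(10))) = (-41*24)/(-130/7 + I*sqrt(10)) = -984/(-130/7 + I*sqrt(10))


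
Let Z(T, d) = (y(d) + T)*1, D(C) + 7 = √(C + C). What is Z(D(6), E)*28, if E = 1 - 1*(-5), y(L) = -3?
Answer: -280 + 56*√3 ≈ -183.01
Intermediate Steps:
E = 6 (E = 1 + 5 = 6)
D(C) = -7 + √2*√C (D(C) = -7 + √(C + C) = -7 + √(2*C) = -7 + √2*√C)
Z(T, d) = -3 + T (Z(T, d) = (-3 + T)*1 = -3 + T)
Z(D(6), E)*28 = (-3 + (-7 + √2*√6))*28 = (-3 + (-7 + 2*√3))*28 = (-10 + 2*√3)*28 = -280 + 56*√3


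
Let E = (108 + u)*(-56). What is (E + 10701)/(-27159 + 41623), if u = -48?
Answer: 7341/14464 ≈ 0.50754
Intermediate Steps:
E = -3360 (E = (108 - 48)*(-56) = 60*(-56) = -3360)
(E + 10701)/(-27159 + 41623) = (-3360 + 10701)/(-27159 + 41623) = 7341/14464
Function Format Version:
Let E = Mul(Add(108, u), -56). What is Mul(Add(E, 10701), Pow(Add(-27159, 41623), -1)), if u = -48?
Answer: Rational(7341, 14464) ≈ 0.50754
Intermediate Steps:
E = -3360 (E = Mul(Add(108, -48), -56) = Mul(60, -56) = -3360)
Mul(Add(E, 10701), Pow(Add(-27159, 41623), -1)) = Mul(Add(-3360, 10701), Pow(Add(-27159, 41623), -1)) = Mul(7341, Pow(14464, -1)) = Mul(7341, Rational(1, 14464)) = Rational(7341, 14464)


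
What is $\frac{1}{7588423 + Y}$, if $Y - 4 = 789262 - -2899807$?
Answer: $\frac{1}{11277496} \approx 8.8672 \cdot 10^{-8}$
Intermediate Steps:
$Y = 3689073$ ($Y = 4 + \left(789262 - -2899807\right) = 4 + \left(789262 + 2899807\right) = 4 + 3689069 = 3689073$)
$\frac{1}{7588423 + Y} = \frac{1}{7588423 + 3689073} = \frac{1}{11277496}$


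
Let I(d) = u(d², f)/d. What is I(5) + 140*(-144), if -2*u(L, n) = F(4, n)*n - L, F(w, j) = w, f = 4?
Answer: -201591/10 ≈ -20159.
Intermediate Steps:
u(L, n) = L/2 - 2*n (u(L, n) = -(4*n - L)/2 = -(-L + 4*n)/2 = L/2 - 2*n)
I(d) = (-8 + d²/2)/d (I(d) = (d²/2 - 2*4)/d = (d²/2 - 8)/d = (-8 + d²/2)/d)
I(5) + 140*(-144) = ((½)*5 - 8/5) + 140*(-144) = (5/2 - 8*⅕) - 20160 = (5/2 - 8/5) - 20160 = 9/10 - 20160 = -201591/10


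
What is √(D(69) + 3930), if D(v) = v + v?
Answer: 6*√113 ≈ 63.781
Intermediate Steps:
D(v) = 2*v
√(D(69) + 3930) = √(2*69 + 3930) = √(138 + 3930) = √4068 = 6*√113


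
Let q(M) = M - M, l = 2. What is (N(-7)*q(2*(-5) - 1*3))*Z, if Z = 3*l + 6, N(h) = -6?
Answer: 0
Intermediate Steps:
q(M) = 0
Z = 12 (Z = 3*2 + 6 = 6 + 6 = 12)
(N(-7)*q(2*(-5) - 1*3))*Z = -6*0*12 = 0*12 = 0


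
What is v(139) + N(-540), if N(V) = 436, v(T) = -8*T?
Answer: -676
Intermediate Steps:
v(139) + N(-540) = -8*139 + 436 = -1112 + 436 = -676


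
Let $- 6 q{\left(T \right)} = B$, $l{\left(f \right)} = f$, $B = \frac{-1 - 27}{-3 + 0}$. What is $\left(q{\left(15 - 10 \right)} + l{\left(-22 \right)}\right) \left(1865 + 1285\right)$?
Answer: $-74200$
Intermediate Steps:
$B = \frac{28}{3}$ ($B = - \frac{28}{-3} = \left(-28\right) \left(- \frac{1}{3}\right) = \frac{28}{3} \approx 9.3333$)
$q{\left(T \right)} = - \frac{14}{9}$ ($q{\left(T \right)} = \left(- \frac{1}{6}\right) \frac{28}{3} = - \frac{14}{9}$)
$\left(q{\left(15 - 10 \right)} + l{\left(-22 \right)}\right) \left(1865 + 1285\right) = \left(- \frac{14}{9} - 22\right) \left(1865 + 1285\right) = \left(- \frac{212}{9}\right) 3150 = -74200$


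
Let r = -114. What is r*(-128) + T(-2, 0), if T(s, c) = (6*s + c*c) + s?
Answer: 14578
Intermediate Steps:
T(s, c) = c² + 7*s (T(s, c) = (6*s + c²) + s = (c² + 6*s) + s = c² + 7*s)
r*(-128) + T(-2, 0) = -114*(-128) + (0² + 7*(-2)) = 14592 + (0 - 14) = 14592 - 14 = 14578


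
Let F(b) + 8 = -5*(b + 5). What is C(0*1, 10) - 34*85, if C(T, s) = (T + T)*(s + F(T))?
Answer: -2890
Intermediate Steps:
F(b) = -33 - 5*b (F(b) = -8 - 5*(b + 5) = -8 - 5*(5 + b) = -8 + (-25 - 5*b) = -33 - 5*b)
C(T, s) = 2*T*(-33 + s - 5*T) (C(T, s) = (T + T)*(s + (-33 - 5*T)) = (2*T)*(-33 + s - 5*T) = 2*T*(-33 + s - 5*T))
C(0*1, 10) - 34*85 = 2*(0*1)*(-33 + 10 - 0) - 34*85 = 2*0*(-33 + 10 - 5*0) - 2890 = 2*0*(-33 + 10 + 0) - 2890 = 2*0*(-23) - 2890 = 0 - 2890 = -2890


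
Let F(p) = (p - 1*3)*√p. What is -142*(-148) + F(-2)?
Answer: 21016 - 5*I*√2 ≈ 21016.0 - 7.0711*I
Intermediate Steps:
F(p) = √p*(-3 + p) (F(p) = (p - 3)*√p = (-3 + p)*√p = √p*(-3 + p))
-142*(-148) + F(-2) = -142*(-148) + √(-2)*(-3 - 2) = 21016 + (I*√2)*(-5) = 21016 - 5*I*√2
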